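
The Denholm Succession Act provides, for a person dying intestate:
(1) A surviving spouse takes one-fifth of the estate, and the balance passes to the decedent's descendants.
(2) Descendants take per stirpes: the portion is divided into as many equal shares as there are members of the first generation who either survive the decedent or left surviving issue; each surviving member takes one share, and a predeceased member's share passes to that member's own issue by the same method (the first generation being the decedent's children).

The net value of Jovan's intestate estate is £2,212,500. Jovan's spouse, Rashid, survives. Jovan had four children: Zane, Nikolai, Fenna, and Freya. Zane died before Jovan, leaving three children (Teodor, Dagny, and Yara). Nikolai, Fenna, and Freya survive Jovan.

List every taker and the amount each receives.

Rashid: £442,500; Teodor: £147,500; Dagny: £147,500; Yara: £147,500; Nikolai: £442,500; Fenna: £442,500; Freya: £442,500

Rashid takes one-fifth of £2,212,500 = £442,500. The remaining £1,770,000 passes to the descendants.
The descendants' portion (£1,770,000) is divided into 4 shares of £442,500: Nikolai, Fenna, and Freya each take £442,500; Zane's £442,500 share passes to Zane's issue.
Zane's share (£442,500) is divided into 3 shares of £147,500: Teodor, Dagny, and Yara each take £147,500.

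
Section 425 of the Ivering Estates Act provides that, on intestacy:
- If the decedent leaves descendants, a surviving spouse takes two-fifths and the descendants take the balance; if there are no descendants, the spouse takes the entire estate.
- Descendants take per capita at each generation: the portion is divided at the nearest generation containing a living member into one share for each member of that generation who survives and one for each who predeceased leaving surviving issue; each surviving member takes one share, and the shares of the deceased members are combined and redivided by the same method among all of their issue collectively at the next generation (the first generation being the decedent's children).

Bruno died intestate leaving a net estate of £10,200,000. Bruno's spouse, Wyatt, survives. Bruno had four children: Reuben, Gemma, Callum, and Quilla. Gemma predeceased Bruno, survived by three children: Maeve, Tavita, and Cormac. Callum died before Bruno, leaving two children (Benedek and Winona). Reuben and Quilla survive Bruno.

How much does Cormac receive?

Cormac receives £612,000.

Wyatt takes two-fifths of £10,200,000 = £4,080,000. The remaining £6,120,000 passes to the descendants.
The descendants' portion (£6,120,000) is divided at the children's generation into 4 shares of £1,530,000. Reuben and Quilla each take £1,530,000. The 2 shares of the deceased (Gemma and Callum) are combined into a pool of £3,060,000.
That pool (£3,060,000) is divided at the grandchildren's generation equally among Maeve, Tavita, Cormac, Benedek, and Winona: £612,000 each.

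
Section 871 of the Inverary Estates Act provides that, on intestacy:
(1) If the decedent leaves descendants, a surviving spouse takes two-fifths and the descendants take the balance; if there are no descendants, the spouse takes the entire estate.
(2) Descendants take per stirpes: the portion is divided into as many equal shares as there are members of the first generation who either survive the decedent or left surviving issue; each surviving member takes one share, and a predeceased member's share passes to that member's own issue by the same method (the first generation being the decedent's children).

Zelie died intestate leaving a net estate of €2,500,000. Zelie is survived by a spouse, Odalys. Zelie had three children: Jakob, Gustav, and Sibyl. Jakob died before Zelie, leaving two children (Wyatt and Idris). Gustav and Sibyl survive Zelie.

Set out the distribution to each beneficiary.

Odalys: €1,000,000; Wyatt: €250,000; Idris: €250,000; Gustav: €500,000; Sibyl: €500,000

Odalys takes two-fifths of €2,500,000 = €1,000,000. The remaining €1,500,000 passes to the descendants.
The descendants' portion (€1,500,000) is divided into 3 shares of €500,000: Gustav and Sibyl each take €500,000; Jakob's €500,000 share passes to Jakob's issue.
Jakob's share (€500,000) is divided into 2 shares of €250,000: Wyatt and Idris each take €250,000.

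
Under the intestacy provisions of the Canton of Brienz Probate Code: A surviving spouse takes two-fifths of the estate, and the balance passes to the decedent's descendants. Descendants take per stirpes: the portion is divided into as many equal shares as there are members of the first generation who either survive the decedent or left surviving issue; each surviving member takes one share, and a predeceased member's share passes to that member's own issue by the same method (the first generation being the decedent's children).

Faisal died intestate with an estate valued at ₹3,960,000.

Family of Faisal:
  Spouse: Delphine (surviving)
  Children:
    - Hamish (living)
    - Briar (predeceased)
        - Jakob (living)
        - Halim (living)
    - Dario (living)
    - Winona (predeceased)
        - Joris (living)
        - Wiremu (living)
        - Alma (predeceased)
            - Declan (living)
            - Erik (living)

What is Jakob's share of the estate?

Delphine takes two-fifths of ₹3,960,000 = ₹1,584,000. The remaining ₹2,376,000 passes to the descendants.
The descendants' portion (₹2,376,000) is divided into 4 shares of ₹594,000: Hamish and Dario each take ₹594,000; Briar's ₹594,000 share passes to Briar's issue; Winona's ₹594,000 share passes to Winona's issue.
Briar's share (₹594,000) is divided into 2 shares of ₹297,000: Jakob and Halim each take ₹297,000.
Winona's share (₹594,000) is divided into 3 shares of ₹198,000: Joris and Wiremu each take ₹198,000; Alma's ₹198,000 share passes to Alma's issue.
Alma's share (₹198,000) is divided into 2 shares of ₹99,000: Declan and Erik each take ₹99,000.

Jakob receives ₹297,000.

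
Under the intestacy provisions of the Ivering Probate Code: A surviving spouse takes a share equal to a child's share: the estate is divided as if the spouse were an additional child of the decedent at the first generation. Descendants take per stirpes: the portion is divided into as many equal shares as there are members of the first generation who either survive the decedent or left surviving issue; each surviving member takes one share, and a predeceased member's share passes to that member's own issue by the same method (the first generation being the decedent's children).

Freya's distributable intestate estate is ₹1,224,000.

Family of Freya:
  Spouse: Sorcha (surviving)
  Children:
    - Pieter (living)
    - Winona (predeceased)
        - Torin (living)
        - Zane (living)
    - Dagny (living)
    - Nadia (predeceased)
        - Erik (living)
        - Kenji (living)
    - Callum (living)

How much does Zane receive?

Zane receives ₹102,000.

The spouse counts as an additional share at the children's level, so there are 6 primary shares of ₹204,000. Sorcha takes one such share (₹204,000).
The children's combined portion (₹1,020,000) is divided into 5 shares of ₹204,000: Pieter, Dagny, and Callum each take ₹204,000; Winona's ₹204,000 share passes to Winona's issue; Nadia's ₹204,000 share passes to Nadia's issue.
Winona's share (₹204,000) is divided into 2 shares of ₹102,000: Torin and Zane each take ₹102,000.
Nadia's share (₹204,000) is divided into 2 shares of ₹102,000: Erik and Kenji each take ₹102,000.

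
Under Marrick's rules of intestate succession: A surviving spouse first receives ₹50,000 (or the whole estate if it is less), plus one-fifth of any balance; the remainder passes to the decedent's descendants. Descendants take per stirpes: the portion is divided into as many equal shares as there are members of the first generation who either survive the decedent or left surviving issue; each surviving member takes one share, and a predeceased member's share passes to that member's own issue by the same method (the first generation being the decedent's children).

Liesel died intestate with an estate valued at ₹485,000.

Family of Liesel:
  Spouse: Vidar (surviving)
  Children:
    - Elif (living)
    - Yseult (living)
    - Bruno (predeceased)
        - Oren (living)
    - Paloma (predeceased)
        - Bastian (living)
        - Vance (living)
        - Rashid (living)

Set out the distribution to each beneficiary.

Vidar first takes ₹50,000, leaving a balance of ₹435,000. Vidar then takes one-fifth of the balance (₹87,000), for a total of ₹137,000. The remaining ₹348,000 passes to the descendants.
The descendants' portion (₹348,000) is divided into 4 shares of ₹87,000: Elif and Yseult each take ₹87,000; Bruno's ₹87,000 share passes to Bruno's issue; Paloma's ₹87,000 share passes to Paloma's issue.
Bruno's share (₹87,000) passes entirely to Oren.
Paloma's share (₹87,000) is divided into 3 shares of ₹29,000: Bastian, Vance, and Rashid each take ₹29,000.

Vidar: ₹137,000; Elif: ₹87,000; Yseult: ₹87,000; Oren: ₹87,000; Bastian: ₹29,000; Vance: ₹29,000; Rashid: ₹29,000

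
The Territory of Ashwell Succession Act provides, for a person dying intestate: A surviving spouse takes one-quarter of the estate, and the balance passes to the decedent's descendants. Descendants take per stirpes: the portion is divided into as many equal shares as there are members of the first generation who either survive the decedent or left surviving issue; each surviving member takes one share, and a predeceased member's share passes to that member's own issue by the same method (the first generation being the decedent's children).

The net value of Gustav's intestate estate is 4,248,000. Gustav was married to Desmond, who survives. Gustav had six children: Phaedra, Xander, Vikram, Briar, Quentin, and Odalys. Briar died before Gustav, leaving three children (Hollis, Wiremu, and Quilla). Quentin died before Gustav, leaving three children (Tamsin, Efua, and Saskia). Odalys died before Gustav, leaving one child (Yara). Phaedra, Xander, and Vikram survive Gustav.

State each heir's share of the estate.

Desmond takes one-quarter of 4,248,000 = 1,062,000. The remaining 3,186,000 passes to the descendants.
The descendants' portion (3,186,000) is divided into 6 shares of 531,000: Phaedra, Xander, and Vikram each take 531,000; Briar's 531,000 share passes to Briar's issue; Quentin's 531,000 share passes to Quentin's issue; Odalys's 531,000 share passes to Odalys's issue.
Briar's share (531,000) is divided into 3 shares of 177,000: Hollis, Wiremu, and Quilla each take 177,000.
Quentin's share (531,000) is divided into 3 shares of 177,000: Tamsin, Efua, and Saskia each take 177,000.
Odalys's share (531,000) passes entirely to Yara.

Desmond: 1,062,000; Phaedra: 531,000; Xander: 531,000; Vikram: 531,000; Hollis: 177,000; Wiremu: 177,000; Quilla: 177,000; Tamsin: 177,000; Efua: 177,000; Saskia: 177,000; Yara: 531,000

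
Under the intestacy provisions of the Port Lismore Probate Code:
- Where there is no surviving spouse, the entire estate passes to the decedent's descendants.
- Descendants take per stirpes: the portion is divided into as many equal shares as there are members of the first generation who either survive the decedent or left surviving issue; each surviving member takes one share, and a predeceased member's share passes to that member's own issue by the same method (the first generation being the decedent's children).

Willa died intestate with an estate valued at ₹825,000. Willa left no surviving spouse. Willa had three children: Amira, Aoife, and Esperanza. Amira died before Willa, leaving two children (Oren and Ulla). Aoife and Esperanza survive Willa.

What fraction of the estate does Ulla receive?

The entire ₹825,000 passes to the descendants.
That amount (₹825,000) is divided into 3 shares of ₹275,000: Aoife and Esperanza each take ₹275,000; Amira's ₹275,000 share passes to Amira's issue.
Amira's share (₹275,000) is divided into 2 shares of ₹137,500: Oren and Ulla each take ₹137,500.

Ulla receives 1/6 of the estate.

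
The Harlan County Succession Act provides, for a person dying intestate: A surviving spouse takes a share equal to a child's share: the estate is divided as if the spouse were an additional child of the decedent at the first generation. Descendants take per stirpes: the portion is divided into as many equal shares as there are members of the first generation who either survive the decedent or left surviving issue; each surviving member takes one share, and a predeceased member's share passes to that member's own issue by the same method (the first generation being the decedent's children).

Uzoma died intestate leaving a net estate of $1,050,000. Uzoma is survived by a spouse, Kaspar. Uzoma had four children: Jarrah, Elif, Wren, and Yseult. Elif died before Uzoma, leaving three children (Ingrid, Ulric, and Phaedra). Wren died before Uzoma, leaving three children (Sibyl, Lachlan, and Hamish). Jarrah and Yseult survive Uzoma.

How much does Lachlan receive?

The spouse counts as an additional share at the children's level, so there are 5 primary shares of $210,000. Kaspar takes one such share ($210,000).
The children's combined portion ($840,000) is divided into 4 shares of $210,000: Jarrah and Yseult each take $210,000; Elif's $210,000 share passes to Elif's issue; Wren's $210,000 share passes to Wren's issue.
Elif's share ($210,000) is divided into 3 shares of $70,000: Ingrid, Ulric, and Phaedra each take $70,000.
Wren's share ($210,000) is divided into 3 shares of $70,000: Sibyl, Lachlan, and Hamish each take $70,000.

Lachlan receives $70,000.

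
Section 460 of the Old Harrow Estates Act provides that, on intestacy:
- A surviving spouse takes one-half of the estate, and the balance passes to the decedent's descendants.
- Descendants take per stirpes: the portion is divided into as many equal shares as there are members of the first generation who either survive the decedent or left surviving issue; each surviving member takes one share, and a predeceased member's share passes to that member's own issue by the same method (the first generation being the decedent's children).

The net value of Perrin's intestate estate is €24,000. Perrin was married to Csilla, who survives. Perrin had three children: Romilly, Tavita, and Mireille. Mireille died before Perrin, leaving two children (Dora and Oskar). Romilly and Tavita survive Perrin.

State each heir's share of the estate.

Csilla: €12,000; Romilly: €4,000; Tavita: €4,000; Dora: €2,000; Oskar: €2,000

Csilla takes one-half of €24,000 = €12,000. The remaining €12,000 passes to the descendants.
The descendants' portion (€12,000) is divided into 3 shares of €4,000: Romilly and Tavita each take €4,000; Mireille's €4,000 share passes to Mireille's issue.
Mireille's share (€4,000) is divided into 2 shares of €2,000: Dora and Oskar each take €2,000.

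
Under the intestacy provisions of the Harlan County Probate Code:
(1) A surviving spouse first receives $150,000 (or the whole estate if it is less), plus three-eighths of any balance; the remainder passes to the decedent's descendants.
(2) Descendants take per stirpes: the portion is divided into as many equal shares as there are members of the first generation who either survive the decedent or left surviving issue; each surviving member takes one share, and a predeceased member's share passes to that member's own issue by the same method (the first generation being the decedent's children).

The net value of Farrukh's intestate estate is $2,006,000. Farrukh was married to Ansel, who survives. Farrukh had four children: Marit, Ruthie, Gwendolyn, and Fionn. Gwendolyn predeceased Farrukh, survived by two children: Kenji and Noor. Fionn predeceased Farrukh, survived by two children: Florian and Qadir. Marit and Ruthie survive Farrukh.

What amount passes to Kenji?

Kenji receives $145,000.

Ansel first takes $150,000, leaving a balance of $1,856,000. Ansel then takes three-eighths of the balance ($696,000), for a total of $846,000. The remaining $1,160,000 passes to the descendants.
The descendants' portion ($1,160,000) is divided into 4 shares of $290,000: Marit and Ruthie each take $290,000; Gwendolyn's $290,000 share passes to Gwendolyn's issue; Fionn's $290,000 share passes to Fionn's issue.
Gwendolyn's share ($290,000) is divided into 2 shares of $145,000: Kenji and Noor each take $145,000.
Fionn's share ($290,000) is divided into 2 shares of $145,000: Florian and Qadir each take $145,000.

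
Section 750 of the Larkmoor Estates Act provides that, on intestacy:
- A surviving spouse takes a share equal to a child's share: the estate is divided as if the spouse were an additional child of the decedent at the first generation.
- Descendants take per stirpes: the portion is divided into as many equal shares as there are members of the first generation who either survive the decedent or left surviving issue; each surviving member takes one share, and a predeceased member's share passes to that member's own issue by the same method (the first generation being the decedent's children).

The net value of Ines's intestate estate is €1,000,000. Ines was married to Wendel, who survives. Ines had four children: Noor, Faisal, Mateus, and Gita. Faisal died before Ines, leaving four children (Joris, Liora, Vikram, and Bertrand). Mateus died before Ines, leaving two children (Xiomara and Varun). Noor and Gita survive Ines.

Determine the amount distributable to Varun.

Varun receives €100,000.

The spouse counts as an additional share at the children's level, so there are 5 primary shares of €200,000. Wendel takes one such share (€200,000).
The children's combined portion (€800,000) is divided into 4 shares of €200,000: Noor and Gita each take €200,000; Faisal's €200,000 share passes to Faisal's issue; Mateus's €200,000 share passes to Mateus's issue.
Faisal's share (€200,000) is divided into 4 shares of €50,000: Joris, Liora, Vikram, and Bertrand each take €50,000.
Mateus's share (€200,000) is divided into 2 shares of €100,000: Xiomara and Varun each take €100,000.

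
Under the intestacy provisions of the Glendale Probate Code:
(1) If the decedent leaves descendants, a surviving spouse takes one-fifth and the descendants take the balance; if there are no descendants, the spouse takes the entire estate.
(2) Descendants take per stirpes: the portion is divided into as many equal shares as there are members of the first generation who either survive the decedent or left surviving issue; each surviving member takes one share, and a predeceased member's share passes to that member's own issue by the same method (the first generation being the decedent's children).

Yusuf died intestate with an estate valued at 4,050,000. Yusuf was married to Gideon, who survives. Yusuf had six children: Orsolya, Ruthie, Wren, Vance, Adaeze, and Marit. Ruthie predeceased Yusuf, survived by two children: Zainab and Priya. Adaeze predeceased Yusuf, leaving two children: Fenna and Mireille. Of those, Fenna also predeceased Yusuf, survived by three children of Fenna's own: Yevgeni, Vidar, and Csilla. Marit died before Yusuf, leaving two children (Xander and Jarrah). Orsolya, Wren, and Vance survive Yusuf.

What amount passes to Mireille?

Gideon takes one-fifth of 4,050,000 = 810,000. The remaining 3,240,000 passes to the descendants.
The descendants' portion (3,240,000) is divided into 6 shares of 540,000: Orsolya, Wren, and Vance each take 540,000; Ruthie's 540,000 share passes to Ruthie's issue; Adaeze's 540,000 share passes to Adaeze's issue; Marit's 540,000 share passes to Marit's issue.
Ruthie's share (540,000) is divided into 2 shares of 270,000: Zainab and Priya each take 270,000.
Adaeze's share (540,000) is divided into 2 shares of 270,000: Mireille takes 270,000; Fenna's 270,000 share passes to Fenna's issue.
Fenna's share (270,000) is divided into 3 shares of 90,000: Yevgeni, Vidar, and Csilla each take 90,000.
Marit's share (540,000) is divided into 2 shares of 270,000: Xander and Jarrah each take 270,000.

Mireille receives 270,000.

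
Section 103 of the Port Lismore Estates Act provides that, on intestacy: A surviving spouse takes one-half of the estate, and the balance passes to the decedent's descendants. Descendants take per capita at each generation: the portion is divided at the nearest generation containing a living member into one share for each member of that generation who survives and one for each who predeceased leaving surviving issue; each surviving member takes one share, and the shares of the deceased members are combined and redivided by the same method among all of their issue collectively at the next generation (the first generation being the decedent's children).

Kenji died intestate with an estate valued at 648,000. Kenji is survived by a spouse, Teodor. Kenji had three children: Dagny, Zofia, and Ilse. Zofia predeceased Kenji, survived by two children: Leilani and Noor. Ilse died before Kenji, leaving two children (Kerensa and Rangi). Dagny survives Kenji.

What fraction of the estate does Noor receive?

Noor receives 1/12 of the estate.

Teodor takes one-half of 648,000 = 324,000. The remaining 324,000 passes to the descendants.
The descendants' portion (324,000) is divided at the children's generation into 3 shares of 108,000. Dagny takes 108,000. The 2 shares of the deceased (Zofia and Ilse) are combined into a pool of 216,000.
That pool (216,000) is divided at the grandchildren's generation equally among Leilani, Noor, Kerensa, and Rangi: 54,000 each.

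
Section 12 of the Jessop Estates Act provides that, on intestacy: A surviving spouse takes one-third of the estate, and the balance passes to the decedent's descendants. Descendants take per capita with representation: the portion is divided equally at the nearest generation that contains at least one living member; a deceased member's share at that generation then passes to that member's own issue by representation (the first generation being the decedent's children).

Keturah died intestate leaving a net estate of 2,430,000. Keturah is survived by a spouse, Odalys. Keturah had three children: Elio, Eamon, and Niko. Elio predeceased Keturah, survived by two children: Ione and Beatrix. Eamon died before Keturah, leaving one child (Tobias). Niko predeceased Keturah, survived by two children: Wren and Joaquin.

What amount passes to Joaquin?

Joaquin receives 324,000.

Odalys takes one-third of 2,430,000 = 810,000. The remaining 1,620,000 passes to the descendants.
No child survives, so the initial division is made at the grandchildren's generation.
The descendants' portion (1,620,000) is divided into 5 shares of 324,000: Ione, Beatrix, Tobias, Wren, and Joaquin each take 324,000.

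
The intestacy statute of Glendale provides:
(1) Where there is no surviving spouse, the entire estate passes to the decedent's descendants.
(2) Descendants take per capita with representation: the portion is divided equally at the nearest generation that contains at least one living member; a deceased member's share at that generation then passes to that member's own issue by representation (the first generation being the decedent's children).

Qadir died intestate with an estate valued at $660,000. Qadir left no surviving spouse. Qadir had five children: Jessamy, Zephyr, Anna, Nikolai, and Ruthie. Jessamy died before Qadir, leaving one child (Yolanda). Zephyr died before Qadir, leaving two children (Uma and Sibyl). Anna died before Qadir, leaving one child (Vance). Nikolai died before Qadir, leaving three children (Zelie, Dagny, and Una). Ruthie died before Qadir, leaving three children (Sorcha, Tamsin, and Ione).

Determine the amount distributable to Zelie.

The entire $660,000 passes to the descendants.
No child survives, so the initial division is made at the grandchildren's generation.
That amount ($660,000) is divided into 10 shares of $66,000: Yolanda, Uma, Sibyl, Vance, Zelie, Dagny, Una, Sorcha, Tamsin, and Ione each take $66,000.

Zelie receives $66,000.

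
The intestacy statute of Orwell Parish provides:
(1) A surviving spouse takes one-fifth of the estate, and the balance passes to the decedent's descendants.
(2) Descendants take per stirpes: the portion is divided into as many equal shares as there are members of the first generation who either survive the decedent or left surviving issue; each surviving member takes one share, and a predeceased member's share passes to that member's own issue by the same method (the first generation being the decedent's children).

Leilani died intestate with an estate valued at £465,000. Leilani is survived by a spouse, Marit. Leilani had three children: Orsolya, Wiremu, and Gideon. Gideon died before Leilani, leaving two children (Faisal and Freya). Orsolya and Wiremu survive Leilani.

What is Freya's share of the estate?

Freya receives £62,000.

Marit takes one-fifth of £465,000 = £93,000. The remaining £372,000 passes to the descendants.
The descendants' portion (£372,000) is divided into 3 shares of £124,000: Orsolya and Wiremu each take £124,000; Gideon's £124,000 share passes to Gideon's issue.
Gideon's share (£124,000) is divided into 2 shares of £62,000: Faisal and Freya each take £62,000.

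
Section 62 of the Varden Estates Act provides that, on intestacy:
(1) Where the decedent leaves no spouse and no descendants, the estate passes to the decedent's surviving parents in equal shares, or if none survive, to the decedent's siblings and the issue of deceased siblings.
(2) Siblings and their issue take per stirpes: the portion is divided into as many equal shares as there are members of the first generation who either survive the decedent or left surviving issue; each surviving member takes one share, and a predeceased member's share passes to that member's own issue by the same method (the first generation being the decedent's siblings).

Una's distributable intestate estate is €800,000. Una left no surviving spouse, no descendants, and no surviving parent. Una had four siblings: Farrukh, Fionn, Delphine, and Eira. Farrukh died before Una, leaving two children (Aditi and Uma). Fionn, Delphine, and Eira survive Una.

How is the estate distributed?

The entire €800,000 passes to the siblings and their issue.
That amount (€800,000) is divided into 4 shares of €200,000: Fionn, Delphine, and Eira each take €200,000; Farrukh's €200,000 share passes to Farrukh's issue.
Farrukh's share (€200,000) is divided into 2 shares of €100,000: Aditi and Uma each take €100,000.

Aditi: €100,000; Uma: €100,000; Fionn: €200,000; Delphine: €200,000; Eira: €200,000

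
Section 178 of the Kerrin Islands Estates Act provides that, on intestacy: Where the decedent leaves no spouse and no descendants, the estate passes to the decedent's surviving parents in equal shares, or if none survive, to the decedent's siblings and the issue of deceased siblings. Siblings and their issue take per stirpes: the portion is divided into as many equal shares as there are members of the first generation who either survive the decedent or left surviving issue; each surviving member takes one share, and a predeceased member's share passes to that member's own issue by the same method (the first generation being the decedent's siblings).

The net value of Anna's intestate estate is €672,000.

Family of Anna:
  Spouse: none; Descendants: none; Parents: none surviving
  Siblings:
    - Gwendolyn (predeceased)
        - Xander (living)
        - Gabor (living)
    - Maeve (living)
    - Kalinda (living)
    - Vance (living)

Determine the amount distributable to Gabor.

Gabor receives €84,000.

The entire €672,000 passes to the siblings and their issue.
That amount (€672,000) is divided into 4 shares of €168,000: Maeve, Kalinda, and Vance each take €168,000; Gwendolyn's €168,000 share passes to Gwendolyn's issue.
Gwendolyn's share (€168,000) is divided into 2 shares of €84,000: Xander and Gabor each take €84,000.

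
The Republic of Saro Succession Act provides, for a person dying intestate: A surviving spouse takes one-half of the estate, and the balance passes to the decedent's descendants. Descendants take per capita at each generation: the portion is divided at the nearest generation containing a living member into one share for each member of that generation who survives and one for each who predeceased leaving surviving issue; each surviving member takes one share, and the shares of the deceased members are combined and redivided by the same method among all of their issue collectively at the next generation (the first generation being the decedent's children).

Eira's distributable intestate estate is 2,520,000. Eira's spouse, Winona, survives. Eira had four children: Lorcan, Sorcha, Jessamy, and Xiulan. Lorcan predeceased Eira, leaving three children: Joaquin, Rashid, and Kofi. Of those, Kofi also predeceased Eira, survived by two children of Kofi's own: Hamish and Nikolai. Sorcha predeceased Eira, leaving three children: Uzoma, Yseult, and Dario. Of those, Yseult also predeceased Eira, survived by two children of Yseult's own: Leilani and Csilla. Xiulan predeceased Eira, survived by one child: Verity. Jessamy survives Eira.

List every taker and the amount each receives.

Winona: 1,260,000; Joaquin: 135,000; Rashid: 135,000; Hamish: 67,500; Nikolai: 67,500; Uzoma: 135,000; Leilani: 67,500; Csilla: 67,500; Dario: 135,000; Jessamy: 315,000; Verity: 135,000

Winona takes one-half of 2,520,000 = 1,260,000. The remaining 1,260,000 passes to the descendants.
The descendants' portion (1,260,000) is divided at the children's generation into 4 shares of 315,000. Jessamy takes 315,000. The 3 shares of the deceased (Lorcan, Sorcha, and Xiulan) are combined into a pool of 945,000.
That pool (945,000) is divided at the grandchildren's generation into 7 shares of 135,000. Joaquin, Rashid, Uzoma, Dario, and Verity each take 135,000. The 2 shares of the deceased (Kofi and Yseult) are combined into a pool of 270,000.
That pool (270,000) is divided at the great-grandchildren's generation equally among Hamish, Nikolai, Leilani, and Csilla: 67,500 each.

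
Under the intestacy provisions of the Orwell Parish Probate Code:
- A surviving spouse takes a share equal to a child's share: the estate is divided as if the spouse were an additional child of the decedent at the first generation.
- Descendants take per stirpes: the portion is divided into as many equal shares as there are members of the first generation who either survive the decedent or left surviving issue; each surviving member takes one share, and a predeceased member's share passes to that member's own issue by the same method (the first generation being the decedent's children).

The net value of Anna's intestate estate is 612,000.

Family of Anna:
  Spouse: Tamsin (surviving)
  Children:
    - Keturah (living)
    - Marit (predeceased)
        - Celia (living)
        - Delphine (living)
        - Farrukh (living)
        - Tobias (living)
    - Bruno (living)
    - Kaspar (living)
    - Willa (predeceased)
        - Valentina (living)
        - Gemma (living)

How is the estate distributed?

The spouse counts as an additional share at the children's level, so there are 6 primary shares of 102,000. Tamsin takes one such share (102,000).
The children's combined portion (510,000) is divided into 5 shares of 102,000: Keturah, Bruno, and Kaspar each take 102,000; Marit's 102,000 share passes to Marit's issue; Willa's 102,000 share passes to Willa's issue.
Marit's share (102,000) is divided into 4 shares of 25,500: Celia, Delphine, Farrukh, and Tobias each take 25,500.
Willa's share (102,000) is divided into 2 shares of 51,000: Valentina and Gemma each take 51,000.

Tamsin: 102,000; Keturah: 102,000; Celia: 25,500; Delphine: 25,500; Farrukh: 25,500; Tobias: 25,500; Bruno: 102,000; Kaspar: 102,000; Valentina: 51,000; Gemma: 51,000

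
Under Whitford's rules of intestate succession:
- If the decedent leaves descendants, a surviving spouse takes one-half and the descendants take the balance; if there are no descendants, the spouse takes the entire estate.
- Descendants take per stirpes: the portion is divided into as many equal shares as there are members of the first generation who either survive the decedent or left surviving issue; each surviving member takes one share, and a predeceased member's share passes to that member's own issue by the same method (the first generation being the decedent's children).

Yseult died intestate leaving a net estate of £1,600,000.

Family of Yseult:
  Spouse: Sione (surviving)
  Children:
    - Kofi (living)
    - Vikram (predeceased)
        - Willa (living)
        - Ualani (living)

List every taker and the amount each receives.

Sione: £800,000; Kofi: £400,000; Willa: £200,000; Ualani: £200,000

Sione takes one-half of £1,600,000 = £800,000. The remaining £800,000 passes to the descendants.
The descendants' portion (£800,000) is divided into 2 shares of £400,000: Kofi takes £400,000; Vikram's £400,000 share passes to Vikram's issue.
Vikram's share (£400,000) is divided into 2 shares of £200,000: Willa and Ualani each take £200,000.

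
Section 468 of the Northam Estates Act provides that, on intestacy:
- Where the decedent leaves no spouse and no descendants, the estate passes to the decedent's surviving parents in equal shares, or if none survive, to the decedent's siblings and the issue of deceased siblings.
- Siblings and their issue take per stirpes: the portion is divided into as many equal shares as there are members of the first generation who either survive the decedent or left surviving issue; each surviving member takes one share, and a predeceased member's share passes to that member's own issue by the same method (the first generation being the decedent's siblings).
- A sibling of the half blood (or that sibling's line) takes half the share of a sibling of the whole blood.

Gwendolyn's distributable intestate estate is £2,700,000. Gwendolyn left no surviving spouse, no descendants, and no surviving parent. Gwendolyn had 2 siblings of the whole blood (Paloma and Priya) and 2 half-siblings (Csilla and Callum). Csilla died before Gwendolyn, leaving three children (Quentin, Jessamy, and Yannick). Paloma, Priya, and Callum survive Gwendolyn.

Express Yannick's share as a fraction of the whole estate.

The entire £2,700,000 passes to the siblings and their issue.
Counting each half-blood sibling's line as half a unit, there are 3 units in £2,700,000, so one unit is £900,000. Whole-blood lines (Paloma and Priya) take £900,000 each; half-blood lines (Csilla and Callum) take £450,000 each.
Csilla's share (£450,000) is divided into 3 shares of £150,000: Quentin, Jessamy, and Yannick each take £150,000.

Yannick receives 1/18 of the estate.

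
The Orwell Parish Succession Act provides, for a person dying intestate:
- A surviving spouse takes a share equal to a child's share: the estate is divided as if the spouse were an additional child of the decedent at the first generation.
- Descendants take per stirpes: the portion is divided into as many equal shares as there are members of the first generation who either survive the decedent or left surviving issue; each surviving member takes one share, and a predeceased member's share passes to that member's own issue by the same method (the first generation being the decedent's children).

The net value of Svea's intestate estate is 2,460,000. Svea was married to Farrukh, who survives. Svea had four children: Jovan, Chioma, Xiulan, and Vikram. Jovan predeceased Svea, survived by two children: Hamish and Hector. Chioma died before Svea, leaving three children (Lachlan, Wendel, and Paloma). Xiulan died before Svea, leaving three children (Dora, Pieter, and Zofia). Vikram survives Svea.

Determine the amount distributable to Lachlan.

Lachlan receives 164,000.

The spouse counts as an additional share at the children's level, so there are 5 primary shares of 492,000. Farrukh takes one such share (492,000).
The children's combined portion (1,968,000) is divided into 4 shares of 492,000: Vikram takes 492,000; Jovan's 492,000 share passes to Jovan's issue; Chioma's 492,000 share passes to Chioma's issue; Xiulan's 492,000 share passes to Xiulan's issue.
Jovan's share (492,000) is divided into 2 shares of 246,000: Hamish and Hector each take 246,000.
Chioma's share (492,000) is divided into 3 shares of 164,000: Lachlan, Wendel, and Paloma each take 164,000.
Xiulan's share (492,000) is divided into 3 shares of 164,000: Dora, Pieter, and Zofia each take 164,000.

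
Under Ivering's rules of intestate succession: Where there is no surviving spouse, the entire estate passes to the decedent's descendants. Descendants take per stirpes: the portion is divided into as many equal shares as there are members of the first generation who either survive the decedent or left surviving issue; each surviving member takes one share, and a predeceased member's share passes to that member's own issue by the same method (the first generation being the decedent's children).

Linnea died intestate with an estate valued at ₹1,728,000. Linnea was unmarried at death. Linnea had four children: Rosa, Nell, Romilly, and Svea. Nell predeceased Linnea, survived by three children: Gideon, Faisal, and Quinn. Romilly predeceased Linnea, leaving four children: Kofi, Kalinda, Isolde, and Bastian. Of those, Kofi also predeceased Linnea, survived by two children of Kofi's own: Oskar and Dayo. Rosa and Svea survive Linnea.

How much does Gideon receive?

The entire ₹1,728,000 passes to the descendants.
That amount (₹1,728,000) is divided into 4 shares of ₹432,000: Rosa and Svea each take ₹432,000; Nell's ₹432,000 share passes to Nell's issue; Romilly's ₹432,000 share passes to Romilly's issue.
Nell's share (₹432,000) is divided into 3 shares of ₹144,000: Gideon, Faisal, and Quinn each take ₹144,000.
Romilly's share (₹432,000) is divided into 4 shares of ₹108,000: Kalinda, Isolde, and Bastian each take ₹108,000; Kofi's ₹108,000 share passes to Kofi's issue.
Kofi's share (₹108,000) is divided into 2 shares of ₹54,000: Oskar and Dayo each take ₹54,000.

Gideon receives ₹144,000.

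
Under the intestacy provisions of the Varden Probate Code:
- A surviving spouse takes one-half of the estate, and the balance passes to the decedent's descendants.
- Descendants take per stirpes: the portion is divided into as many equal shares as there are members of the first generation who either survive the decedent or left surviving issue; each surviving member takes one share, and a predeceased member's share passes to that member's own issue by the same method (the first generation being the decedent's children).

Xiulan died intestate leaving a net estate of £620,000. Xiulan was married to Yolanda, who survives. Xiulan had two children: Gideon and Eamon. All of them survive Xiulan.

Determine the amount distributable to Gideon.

Gideon receives £155,000.

Yolanda takes one-half of £620,000 = £310,000. The remaining £310,000 passes to the descendants.
The descendants' portion (£310,000) is divided into 2 shares of £155,000: Gideon and Eamon each take £155,000.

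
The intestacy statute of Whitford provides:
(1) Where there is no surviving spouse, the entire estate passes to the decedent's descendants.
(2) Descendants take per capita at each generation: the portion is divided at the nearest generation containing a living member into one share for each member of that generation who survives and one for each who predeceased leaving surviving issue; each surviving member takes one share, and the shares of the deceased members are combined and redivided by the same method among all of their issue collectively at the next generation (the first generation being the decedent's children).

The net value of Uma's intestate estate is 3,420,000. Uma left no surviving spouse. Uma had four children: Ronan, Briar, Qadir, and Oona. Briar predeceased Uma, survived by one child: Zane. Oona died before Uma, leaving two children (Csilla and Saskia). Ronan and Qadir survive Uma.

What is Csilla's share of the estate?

Csilla receives 570,000.

The entire 3,420,000 passes to the descendants.
That amount (3,420,000) is divided at the children's generation into 4 shares of 855,000. Ronan and Qadir each take 855,000. The 2 shares of the deceased (Briar and Oona) are combined into a pool of 1,710,000.
That pool (1,710,000) is divided at the grandchildren's generation equally among Zane, Csilla, and Saskia: 570,000 each.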